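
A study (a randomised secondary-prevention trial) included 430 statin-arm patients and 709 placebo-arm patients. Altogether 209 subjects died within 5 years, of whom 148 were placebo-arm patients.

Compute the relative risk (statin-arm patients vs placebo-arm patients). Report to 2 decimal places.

0.68

statin-arm patients with the outcome: 209 − 148 = 61
statin-arm patients without the outcome: 430 − 61 = 369
placebo-arm patients without the outcome: 709 − 148 = 561
risk, statin-arm patients = 61/430 = 0.1419
risk, placebo-arm patients = 148/709 = 0.2087
RR = 0.1419 / 0.2087 = 0.68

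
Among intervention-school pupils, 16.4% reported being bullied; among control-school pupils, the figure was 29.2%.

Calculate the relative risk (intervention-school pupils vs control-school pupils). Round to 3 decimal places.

RR = 0.1640 / 0.2920 = 0.562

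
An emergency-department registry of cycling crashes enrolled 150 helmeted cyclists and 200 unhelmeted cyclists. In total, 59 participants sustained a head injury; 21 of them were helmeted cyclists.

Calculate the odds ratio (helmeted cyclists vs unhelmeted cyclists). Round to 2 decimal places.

OR ≈ 0.69

helmeted cyclists without the outcome: 150 − 21 = 129
unhelmeted cyclists with the outcome: 59 − 21 = 38
unhelmeted cyclists without the outcome: 200 − 38 = 162
OR = (21 × 162) / (129 × 38) = 3402/4902 ≈ 0.69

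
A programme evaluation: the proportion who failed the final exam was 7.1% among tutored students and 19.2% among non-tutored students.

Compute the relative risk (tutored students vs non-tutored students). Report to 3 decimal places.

RR = 0.0710 / 0.1920 = 0.370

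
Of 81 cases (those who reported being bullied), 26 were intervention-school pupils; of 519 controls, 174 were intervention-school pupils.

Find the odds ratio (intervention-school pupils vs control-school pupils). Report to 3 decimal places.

OR = (26 × 345) / (174 × 55) = 8970/9570 ≈ 0.937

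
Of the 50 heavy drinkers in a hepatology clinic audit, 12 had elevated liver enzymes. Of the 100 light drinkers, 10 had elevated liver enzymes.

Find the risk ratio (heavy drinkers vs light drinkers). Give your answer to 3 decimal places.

risk, heavy drinkers = 12/50 = 0.2400
risk, light drinkers = 10/100 = 0.1000
RR = 0.2400 / 0.1000 = 2.400

RR: 2.400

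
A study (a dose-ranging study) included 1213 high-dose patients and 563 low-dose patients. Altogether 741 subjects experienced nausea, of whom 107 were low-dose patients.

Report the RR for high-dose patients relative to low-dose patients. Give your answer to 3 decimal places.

RR: 2.750

high-dose patients with the outcome: 741 − 107 = 634
high-dose patients without the outcome: 1213 − 634 = 579
low-dose patients without the outcome: 563 − 107 = 456
risk, high-dose patients = 634/1213 = 0.5227
risk, low-dose patients = 107/563 = 0.1901
RR = 0.5227 / 0.1901 = 2.750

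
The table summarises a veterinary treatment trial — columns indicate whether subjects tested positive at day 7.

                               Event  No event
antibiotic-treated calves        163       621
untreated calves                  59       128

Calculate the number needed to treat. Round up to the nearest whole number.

NNT = 10

risk, antibiotic-treated calves = 163/784 = 0.207908
risk, untreated calves = 59/187 = 0.315508
absolute risk difference = 0.107600
1 / 0.107600 = 9.294 → round up → 10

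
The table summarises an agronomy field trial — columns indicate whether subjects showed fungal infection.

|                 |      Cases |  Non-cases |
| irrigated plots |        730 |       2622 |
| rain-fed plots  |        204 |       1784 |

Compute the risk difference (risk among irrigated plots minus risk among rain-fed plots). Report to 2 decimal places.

risk, irrigated plots = 730/3352 = 0.2178
risk, rain-fed plots = 204/1988 = 0.1026
risk difference = 0.2178 − 0.1026 = 0.12

RD = 0.12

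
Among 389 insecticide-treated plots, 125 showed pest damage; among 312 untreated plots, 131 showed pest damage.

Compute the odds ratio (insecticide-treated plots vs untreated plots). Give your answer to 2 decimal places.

OR = (125 × 181) / (264 × 131) = 22625/34584 ≈ 0.65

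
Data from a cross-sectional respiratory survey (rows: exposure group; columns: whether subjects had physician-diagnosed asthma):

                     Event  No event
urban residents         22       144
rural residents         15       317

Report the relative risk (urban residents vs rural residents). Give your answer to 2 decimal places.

risk, urban residents = 22/166 = 0.13253
risk, rural residents = 15/332 = 0.04518
RR = 0.13253 / 0.04518 = 2.93

2.93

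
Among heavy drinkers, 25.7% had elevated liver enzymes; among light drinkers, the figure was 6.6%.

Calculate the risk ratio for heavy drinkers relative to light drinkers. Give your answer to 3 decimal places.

RR = 0.2570 / 0.0660 = 3.894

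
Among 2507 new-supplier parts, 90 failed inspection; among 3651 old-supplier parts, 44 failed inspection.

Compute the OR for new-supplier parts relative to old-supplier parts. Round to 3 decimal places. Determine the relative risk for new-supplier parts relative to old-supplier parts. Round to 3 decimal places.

OR = 3.053; RR = 2.979

OR = (90 × 3607) / (2417 × 44) = 324630/106348 ≈ 3.053
risk, new-supplier parts = 90/2507 = 0.03590
risk, old-supplier parts = 44/3651 = 0.01205
RR = 0.03590 / 0.01205 = 2.979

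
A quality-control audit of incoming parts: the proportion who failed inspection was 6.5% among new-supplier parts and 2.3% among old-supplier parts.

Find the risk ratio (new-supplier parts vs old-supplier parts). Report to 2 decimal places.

RR = 0.06500 / 0.02300 = 2.83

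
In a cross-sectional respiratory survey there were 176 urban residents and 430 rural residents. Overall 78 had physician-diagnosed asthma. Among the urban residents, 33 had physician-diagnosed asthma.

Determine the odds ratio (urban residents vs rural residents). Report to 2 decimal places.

1.97

urban residents without the outcome: 176 − 33 = 143
rural residents with the outcome: 78 − 33 = 45
rural residents without the outcome: 430 − 45 = 385
odds, urban residents = 33/143 = 0.2308
odds, rural residents = 45/385 = 0.1169
OR = 0.2308 / 0.1169 = 1.97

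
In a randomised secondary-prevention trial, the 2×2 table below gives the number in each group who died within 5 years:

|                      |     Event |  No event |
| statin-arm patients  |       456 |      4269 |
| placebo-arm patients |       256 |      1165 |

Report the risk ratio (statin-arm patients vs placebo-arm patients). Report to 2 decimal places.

0.54

risk, statin-arm patients = 456/4725 = 0.0965
risk, placebo-arm patients = 256/1421 = 0.1802
RR = 0.0965 / 0.1802 = 0.54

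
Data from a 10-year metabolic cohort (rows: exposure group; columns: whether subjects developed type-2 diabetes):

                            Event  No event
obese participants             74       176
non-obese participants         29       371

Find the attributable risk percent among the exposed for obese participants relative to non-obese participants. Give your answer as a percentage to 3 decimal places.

AR% = 75.507%

risk, obese participants = 74/250 = 0.2960
risk, non-obese participants = 29/400 = 0.0725
AR% = (0.2960 − 0.0725) / 0.2960 = 0.7551 → 75.507%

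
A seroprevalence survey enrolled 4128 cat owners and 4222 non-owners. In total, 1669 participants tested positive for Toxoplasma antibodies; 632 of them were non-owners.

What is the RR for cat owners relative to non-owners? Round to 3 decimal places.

RR = 1.678

cat owners with the outcome: 1669 − 632 = 1037
cat owners without the outcome: 4128 − 1037 = 3091
non-owners without the outcome: 4222 − 632 = 3590
risk, cat owners = 1037/4128 = 0.2512
risk, non-owners = 632/4222 = 0.1497
RR = 0.2512 / 0.1497 = 1.678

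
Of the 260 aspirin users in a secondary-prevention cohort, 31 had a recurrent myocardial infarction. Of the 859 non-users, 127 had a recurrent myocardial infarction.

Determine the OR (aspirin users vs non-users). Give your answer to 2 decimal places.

OR ≈ 0.78

odds, aspirin users = 31/229 = 0.1354
odds, non-users = 127/732 = 0.1735
OR = 0.1354 / 0.1735 = 0.78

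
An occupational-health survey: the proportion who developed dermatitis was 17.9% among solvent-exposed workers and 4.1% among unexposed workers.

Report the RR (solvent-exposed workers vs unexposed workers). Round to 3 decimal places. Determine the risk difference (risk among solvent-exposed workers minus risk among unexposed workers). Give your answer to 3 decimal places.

RR = 0.17900 / 0.04100 = 4.366
risk difference = 0.17900 − 0.04100 = 0.138

RR = 4.366; RD = 0.138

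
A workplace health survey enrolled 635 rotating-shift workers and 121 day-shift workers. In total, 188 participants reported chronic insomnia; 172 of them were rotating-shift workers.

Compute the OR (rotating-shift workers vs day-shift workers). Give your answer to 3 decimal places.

rotating-shift workers without the outcome: 635 − 172 = 463
day-shift workers with the outcome: 188 − 172 = 16
day-shift workers without the outcome: 121 − 16 = 105
OR = (172 × 105) / (463 × 16) = 18060/7408 ≈ 2.438

OR ≈ 2.438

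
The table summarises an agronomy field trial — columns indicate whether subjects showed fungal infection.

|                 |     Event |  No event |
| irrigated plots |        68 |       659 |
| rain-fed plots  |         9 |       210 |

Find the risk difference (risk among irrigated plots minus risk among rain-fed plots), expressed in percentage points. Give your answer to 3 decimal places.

5.244

risk, irrigated plots = 68/727 = 0.09354
risk, rain-fed plots = 9/219 = 0.04110
risk difference = 0.09354 − 0.04110 = 0.05244 → 5.244 percentage points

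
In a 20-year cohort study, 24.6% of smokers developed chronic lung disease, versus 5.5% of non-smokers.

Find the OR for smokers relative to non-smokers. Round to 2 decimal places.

OR = 5.61

odds, smokers = 0.2460/0.7540 = 0.3263
odds, non-smokers = 0.0550/0.9450 = 0.0582
OR = 0.3263 / 0.0582 = 5.61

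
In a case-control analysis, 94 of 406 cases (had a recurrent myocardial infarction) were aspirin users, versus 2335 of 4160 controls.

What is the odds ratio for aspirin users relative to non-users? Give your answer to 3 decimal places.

OR = (94 × 1825) / (2335 × 312) = 171550/728520 ≈ 0.235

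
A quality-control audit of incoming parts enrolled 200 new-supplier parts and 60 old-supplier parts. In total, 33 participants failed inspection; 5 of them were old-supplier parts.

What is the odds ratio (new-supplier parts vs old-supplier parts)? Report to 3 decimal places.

1.791

new-supplier parts with the outcome: 33 − 5 = 28
new-supplier parts without the outcome: 200 − 28 = 172
old-supplier parts without the outcome: 60 − 5 = 55
OR = (28 × 55) / (172 × 5) = 1540/860 ≈ 1.791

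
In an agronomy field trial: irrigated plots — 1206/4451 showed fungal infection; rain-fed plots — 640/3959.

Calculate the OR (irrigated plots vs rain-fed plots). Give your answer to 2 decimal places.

OR = (1206 × 3319) / (3245 × 640) = 4002714/2076800 ≈ 1.93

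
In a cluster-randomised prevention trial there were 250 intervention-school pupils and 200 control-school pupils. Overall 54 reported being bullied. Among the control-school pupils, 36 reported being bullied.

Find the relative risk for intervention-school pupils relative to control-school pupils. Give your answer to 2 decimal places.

0.40

intervention-school pupils with the outcome: 54 − 36 = 18
intervention-school pupils without the outcome: 250 − 18 = 232
control-school pupils without the outcome: 200 − 36 = 164
risk, intervention-school pupils = 18/250 = 0.0720
risk, control-school pupils = 36/200 = 0.1800
RR = 0.0720 / 0.1800 = 0.40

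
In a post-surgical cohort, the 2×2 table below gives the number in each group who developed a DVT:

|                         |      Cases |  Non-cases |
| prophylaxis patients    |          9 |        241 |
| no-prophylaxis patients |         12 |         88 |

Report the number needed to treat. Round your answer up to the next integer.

risk, prophylaxis patients = 9/250 = 0.036000
risk, no-prophylaxis patients = 12/100 = 0.120000
absolute risk difference = 0.084000
1 / 0.084000 = 11.905 → round up → 12

12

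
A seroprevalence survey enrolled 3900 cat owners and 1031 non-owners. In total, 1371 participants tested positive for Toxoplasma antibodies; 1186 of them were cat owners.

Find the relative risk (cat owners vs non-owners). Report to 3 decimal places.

cat owners without the outcome: 3900 − 1186 = 2714
non-owners with the outcome: 1371 − 1186 = 185
non-owners without the outcome: 1031 − 185 = 846
risk, cat owners = 1186/3900 = 0.3041
risk, non-owners = 185/1031 = 0.1794
RR = 0.3041 / 0.1794 = 1.695

RR: 1.695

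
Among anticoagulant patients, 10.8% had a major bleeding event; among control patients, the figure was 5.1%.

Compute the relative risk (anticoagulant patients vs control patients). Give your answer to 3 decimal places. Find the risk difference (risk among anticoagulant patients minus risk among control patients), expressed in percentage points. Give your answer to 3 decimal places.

RR = 0.1080 / 0.0510 = 2.118
risk difference = 0.1080 − 0.0510 = 0.0570 → 5.700 percentage points

RR = 2.118; RD = 5.700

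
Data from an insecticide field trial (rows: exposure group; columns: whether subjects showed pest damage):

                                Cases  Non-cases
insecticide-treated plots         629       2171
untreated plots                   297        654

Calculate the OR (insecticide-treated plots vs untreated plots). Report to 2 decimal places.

odds, insecticide-treated plots = 629/2171 = 0.2897
odds, untreated plots = 297/654 = 0.4541
OR = 0.2897 / 0.4541 = 0.64

OR = 0.64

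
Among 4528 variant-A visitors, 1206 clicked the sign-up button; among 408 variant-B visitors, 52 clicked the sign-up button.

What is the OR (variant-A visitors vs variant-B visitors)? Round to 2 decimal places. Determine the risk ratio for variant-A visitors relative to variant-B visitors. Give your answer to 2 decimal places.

OR = 2.49; RR = 2.09

OR = (1206 × 356) / (3322 × 52) = 429336/172744 ≈ 2.49
risk, variant-A visitors = 1206/4528 = 0.2663
risk, variant-B visitors = 52/408 = 0.1275
RR = 0.2663 / 0.1275 = 2.09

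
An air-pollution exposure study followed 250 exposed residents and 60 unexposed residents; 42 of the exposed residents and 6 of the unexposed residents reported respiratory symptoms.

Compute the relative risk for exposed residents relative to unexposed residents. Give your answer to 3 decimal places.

risk, exposed residents = 42/250 = 0.1680
risk, unexposed residents = 6/60 = 0.1000
RR = 0.1680 / 0.1000 = 1.680

1.680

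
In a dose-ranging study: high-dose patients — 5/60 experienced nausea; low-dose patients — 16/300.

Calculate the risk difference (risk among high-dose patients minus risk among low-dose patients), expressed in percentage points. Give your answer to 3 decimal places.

RD ≈ 3.000

risk, high-dose patients = 5/60 = 0.0833
risk, low-dose patients = 16/300 = 0.0533
risk difference = 0.0833 − 0.0533 = 0.0300 → 3.000 percentage points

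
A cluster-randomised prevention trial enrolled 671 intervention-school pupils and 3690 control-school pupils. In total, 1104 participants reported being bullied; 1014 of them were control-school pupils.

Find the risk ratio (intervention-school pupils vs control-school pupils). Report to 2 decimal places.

RR = 0.49

intervention-school pupils with the outcome: 1104 − 1014 = 90
intervention-school pupils without the outcome: 671 − 90 = 581
control-school pupils without the outcome: 3690 − 1014 = 2676
risk, intervention-school pupils = 90/671 = 0.1341
risk, control-school pupils = 1014/3690 = 0.2748
RR = 0.1341 / 0.2748 = 0.49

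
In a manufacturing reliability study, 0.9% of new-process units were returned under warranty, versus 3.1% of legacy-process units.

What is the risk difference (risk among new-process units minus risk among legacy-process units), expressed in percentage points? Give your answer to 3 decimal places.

RD = -2.200

risk difference = 0.00900 − 0.03100 = -0.02200 → -2.200 percentage points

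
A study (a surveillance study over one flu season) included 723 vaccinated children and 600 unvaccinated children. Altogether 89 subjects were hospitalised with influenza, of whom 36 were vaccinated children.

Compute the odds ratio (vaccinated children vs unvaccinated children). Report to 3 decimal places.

OR = 0.541

vaccinated children without the outcome: 723 − 36 = 687
unvaccinated children with the outcome: 89 − 36 = 53
unvaccinated children without the outcome: 600 − 53 = 547
odds, vaccinated children = 36/687 = 0.05240
odds, unvaccinated children = 53/547 = 0.09689
OR = 0.05240 / 0.09689 = 0.541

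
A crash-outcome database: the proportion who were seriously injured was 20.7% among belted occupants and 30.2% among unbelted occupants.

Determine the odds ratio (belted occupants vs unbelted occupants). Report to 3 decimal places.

0.603

odds, belted occupants = 0.2070/0.7930 = 0.2610
odds, unbelted occupants = 0.3020/0.6980 = 0.4327
OR = 0.2610 / 0.4327 = 0.603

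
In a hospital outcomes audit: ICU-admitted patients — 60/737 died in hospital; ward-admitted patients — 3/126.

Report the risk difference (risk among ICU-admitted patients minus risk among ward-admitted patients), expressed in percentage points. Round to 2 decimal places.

risk, ICU-admitted patients = 60/737 = 0.08141
risk, ward-admitted patients = 3/126 = 0.02381
risk difference = 0.08141 − 0.02381 = 0.05760 → 5.76 percentage points

5.76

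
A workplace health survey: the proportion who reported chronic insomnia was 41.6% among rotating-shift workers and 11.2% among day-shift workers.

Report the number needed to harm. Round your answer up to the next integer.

4

absolute risk difference = 0.304000
1 / 0.304000 = 3.289 → round up → 4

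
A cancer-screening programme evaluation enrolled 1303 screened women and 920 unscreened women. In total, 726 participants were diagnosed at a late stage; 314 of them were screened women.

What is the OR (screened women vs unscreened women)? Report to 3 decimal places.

screened women without the outcome: 1303 − 314 = 989
unscreened women with the outcome: 726 − 314 = 412
unscreened women without the outcome: 920 − 412 = 508
odds, screened women = 314/989 = 0.3175
odds, unscreened women = 412/508 = 0.8110
OR = 0.3175 / 0.8110 = 0.391

0.391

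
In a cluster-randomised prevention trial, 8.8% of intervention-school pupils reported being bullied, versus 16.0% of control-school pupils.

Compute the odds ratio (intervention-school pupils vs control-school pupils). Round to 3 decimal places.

OR ≈ 0.507

odds, intervention-school pupils = 0.0880/0.9120 = 0.0965
odds, control-school pupils = 0.1600/0.8400 = 0.1905
OR = 0.0965 / 0.1905 = 0.507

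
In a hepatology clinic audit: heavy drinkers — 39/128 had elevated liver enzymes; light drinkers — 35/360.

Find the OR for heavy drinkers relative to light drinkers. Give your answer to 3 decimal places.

OR = (39 × 325) / (89 × 35) = 12675/3115 ≈ 4.069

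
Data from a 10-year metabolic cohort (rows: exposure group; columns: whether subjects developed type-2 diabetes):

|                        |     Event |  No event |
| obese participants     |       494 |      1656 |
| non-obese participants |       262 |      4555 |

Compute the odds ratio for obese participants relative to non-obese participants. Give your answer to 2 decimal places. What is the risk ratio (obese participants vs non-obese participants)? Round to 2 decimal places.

OR = 5.19; RR = 4.22

odds, obese participants = 494/1656 = 0.2983
odds, non-obese participants = 262/4555 = 0.0575
OR = 0.2983 / 0.0575 = 5.19
risk, obese participants = 494/2150 = 0.2298
risk, non-obese participants = 262/4817 = 0.0544
RR = 0.2298 / 0.0544 = 4.22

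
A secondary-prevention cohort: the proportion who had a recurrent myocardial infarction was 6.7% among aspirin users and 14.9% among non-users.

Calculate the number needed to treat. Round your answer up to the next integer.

absolute risk difference = 0.082000
1 / 0.082000 = 12.195 → round up → 13

NNT ≈ 13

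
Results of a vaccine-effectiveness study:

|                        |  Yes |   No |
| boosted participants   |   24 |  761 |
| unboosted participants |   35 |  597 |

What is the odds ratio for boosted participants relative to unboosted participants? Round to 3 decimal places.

OR: 0.538

odds, boosted participants = 24/761 = 0.03154
odds, unboosted participants = 35/597 = 0.05863
OR = 0.03154 / 0.05863 = 0.538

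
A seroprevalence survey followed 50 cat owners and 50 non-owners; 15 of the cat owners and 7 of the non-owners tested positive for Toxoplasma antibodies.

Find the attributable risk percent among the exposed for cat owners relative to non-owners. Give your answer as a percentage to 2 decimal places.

risk, cat owners = 15/50 = 0.3000
risk, non-owners = 7/50 = 0.1400
AR% = (0.3000 − 0.1400) / 0.3000 = 0.5333 → 53.33%

53.33%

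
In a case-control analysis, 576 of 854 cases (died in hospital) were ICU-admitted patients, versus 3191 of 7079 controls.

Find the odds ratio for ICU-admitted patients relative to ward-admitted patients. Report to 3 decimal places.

OR = (576 × 3888) / (3191 × 278) = 2239488/887098 ≈ 2.525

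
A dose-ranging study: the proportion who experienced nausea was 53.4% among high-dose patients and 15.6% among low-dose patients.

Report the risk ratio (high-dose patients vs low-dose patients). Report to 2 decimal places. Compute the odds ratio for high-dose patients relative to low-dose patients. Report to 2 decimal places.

RR = 0.5340 / 0.1560 = 3.42
odds, high-dose patients = 0.5340/0.4660 = 1.1459
odds, low-dose patients = 0.1560/0.8440 = 0.1848
OR = 1.1459 / 0.1848 = 6.20

RR = 3.42; OR = 6.20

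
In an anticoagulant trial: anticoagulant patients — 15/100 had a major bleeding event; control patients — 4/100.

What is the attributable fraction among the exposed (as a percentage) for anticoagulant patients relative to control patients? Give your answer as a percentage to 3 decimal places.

73.333%

risk, anticoagulant patients = 15/100 = 0.15000
risk, control patients = 4/100 = 0.04000
AR% = (0.15000 − 0.04000) / 0.15000 = 0.7333 → 73.333%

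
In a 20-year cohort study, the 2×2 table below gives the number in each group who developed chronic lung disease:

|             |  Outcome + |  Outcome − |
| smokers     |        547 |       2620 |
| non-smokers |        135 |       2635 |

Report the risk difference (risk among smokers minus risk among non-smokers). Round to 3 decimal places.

risk, smokers = 547/3167 = 0.17272
risk, non-smokers = 135/2770 = 0.04874
risk difference = 0.17272 − 0.04874 = 0.124

RD = 0.124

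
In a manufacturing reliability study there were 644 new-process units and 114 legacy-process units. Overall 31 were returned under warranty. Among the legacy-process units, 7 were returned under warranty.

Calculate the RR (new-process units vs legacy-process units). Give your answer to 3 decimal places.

new-process units with the outcome: 31 − 7 = 24
new-process units without the outcome: 644 − 24 = 620
legacy-process units without the outcome: 114 − 7 = 107
risk, new-process units = 24/644 = 0.03727
risk, legacy-process units = 7/114 = 0.06140
RR = 0.03727 / 0.06140 = 0.607

RR: 0.607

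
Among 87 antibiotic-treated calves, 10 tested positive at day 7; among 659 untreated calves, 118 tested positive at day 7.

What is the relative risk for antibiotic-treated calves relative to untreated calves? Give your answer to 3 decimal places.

RR = 0.642

risk, antibiotic-treated calves = 10/87 = 0.1149
risk, untreated calves = 118/659 = 0.1791
RR = 0.1149 / 0.1791 = 0.642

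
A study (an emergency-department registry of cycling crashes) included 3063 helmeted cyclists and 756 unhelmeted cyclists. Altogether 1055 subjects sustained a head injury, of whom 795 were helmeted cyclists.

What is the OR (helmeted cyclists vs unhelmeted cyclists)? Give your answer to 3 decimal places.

OR ≈ 0.669

helmeted cyclists without the outcome: 3063 − 795 = 2268
unhelmeted cyclists with the outcome: 1055 − 795 = 260
unhelmeted cyclists without the outcome: 756 − 260 = 496
odds, helmeted cyclists = 795/2268 = 0.3505
odds, unhelmeted cyclists = 260/496 = 0.5242
OR = 0.3505 / 0.5242 = 0.669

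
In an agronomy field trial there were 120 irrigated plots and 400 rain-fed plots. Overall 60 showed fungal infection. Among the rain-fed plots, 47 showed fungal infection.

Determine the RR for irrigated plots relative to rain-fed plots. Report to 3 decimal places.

irrigated plots with the outcome: 60 − 47 = 13
irrigated plots without the outcome: 120 − 13 = 107
rain-fed plots without the outcome: 400 − 47 = 353
risk, irrigated plots = 13/120 = 0.1083
risk, rain-fed plots = 47/400 = 0.1175
RR = 0.1083 / 0.1175 = 0.922

0.922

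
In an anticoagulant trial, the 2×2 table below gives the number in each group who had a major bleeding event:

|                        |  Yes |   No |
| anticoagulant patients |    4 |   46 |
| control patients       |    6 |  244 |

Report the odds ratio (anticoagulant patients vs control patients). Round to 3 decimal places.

OR ≈ 3.536

odds, anticoagulant patients = 4/46 = 0.08696
odds, control patients = 6/244 = 0.02459
OR = 0.08696 / 0.02459 = 3.536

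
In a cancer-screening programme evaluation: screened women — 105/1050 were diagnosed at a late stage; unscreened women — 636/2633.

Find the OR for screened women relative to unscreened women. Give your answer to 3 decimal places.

odds, screened women = 105/945 = 0.1111
odds, unscreened women = 636/1997 = 0.3185
OR = 0.1111 / 0.3185 = 0.349

0.349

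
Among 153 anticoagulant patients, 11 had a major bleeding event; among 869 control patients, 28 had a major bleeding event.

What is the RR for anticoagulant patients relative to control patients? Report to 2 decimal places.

2.23

risk, anticoagulant patients = 11/153 = 0.07190
risk, control patients = 28/869 = 0.03222
RR = 0.07190 / 0.03222 = 2.23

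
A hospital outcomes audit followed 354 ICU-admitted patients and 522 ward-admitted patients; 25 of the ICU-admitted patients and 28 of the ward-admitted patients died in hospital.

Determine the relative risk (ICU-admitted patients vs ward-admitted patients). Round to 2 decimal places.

risk, ICU-admitted patients = 25/354 = 0.0706
risk, ward-admitted patients = 28/522 = 0.0536
RR = 0.0706 / 0.0536 = 1.32

1.32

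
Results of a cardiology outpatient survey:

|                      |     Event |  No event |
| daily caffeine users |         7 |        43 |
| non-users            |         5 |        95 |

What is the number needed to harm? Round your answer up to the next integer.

risk, daily caffeine users = 7/50 = 0.140000
risk, non-users = 5/100 = 0.050000
absolute risk difference = 0.090000
1 / 0.090000 = 11.111 → round up → 12

NNH = 12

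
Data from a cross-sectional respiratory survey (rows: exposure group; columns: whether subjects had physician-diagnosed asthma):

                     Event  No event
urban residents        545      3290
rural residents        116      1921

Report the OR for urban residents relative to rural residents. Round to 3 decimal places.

odds, urban residents = 545/3290 = 0.1657
odds, rural residents = 116/1921 = 0.0604
OR = 0.1657 / 0.0604 = 2.743

OR = 2.743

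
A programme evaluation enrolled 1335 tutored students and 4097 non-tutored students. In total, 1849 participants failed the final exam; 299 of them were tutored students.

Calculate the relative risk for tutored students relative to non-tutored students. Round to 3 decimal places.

0.592

tutored students without the outcome: 1335 − 299 = 1036
non-tutored students with the outcome: 1849 − 299 = 1550
non-tutored students without the outcome: 4097 − 1550 = 2547
risk, tutored students = 299/1335 = 0.2240
risk, non-tutored students = 1550/4097 = 0.3783
RR = 0.2240 / 0.3783 = 0.592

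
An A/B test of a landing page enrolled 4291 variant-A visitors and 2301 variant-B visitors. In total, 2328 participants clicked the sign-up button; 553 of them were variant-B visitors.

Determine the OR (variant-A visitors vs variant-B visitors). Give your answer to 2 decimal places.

2.23

variant-A visitors with the outcome: 2328 − 553 = 1775
variant-A visitors without the outcome: 4291 − 1775 = 2516
variant-B visitors without the outcome: 2301 − 553 = 1748
OR = (1775 × 1748) / (2516 × 553) = 3102700/1391348 ≈ 2.23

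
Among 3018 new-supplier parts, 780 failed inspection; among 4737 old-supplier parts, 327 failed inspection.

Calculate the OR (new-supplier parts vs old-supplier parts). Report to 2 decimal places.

OR = (780 × 4410) / (2238 × 327) = 3439800/731826 ≈ 4.70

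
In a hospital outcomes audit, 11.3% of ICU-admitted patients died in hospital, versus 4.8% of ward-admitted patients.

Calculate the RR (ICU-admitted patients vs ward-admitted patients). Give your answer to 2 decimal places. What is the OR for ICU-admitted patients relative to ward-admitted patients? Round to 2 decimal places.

RR = 0.11300 / 0.04800 = 2.35
odds, ICU-admitted patients = 0.11300/0.88700 = 0.12740
odds, ward-admitted patients = 0.04800/0.95200 = 0.05042
OR = 0.12740 / 0.05042 = 2.53

RR = 2.35; OR = 2.53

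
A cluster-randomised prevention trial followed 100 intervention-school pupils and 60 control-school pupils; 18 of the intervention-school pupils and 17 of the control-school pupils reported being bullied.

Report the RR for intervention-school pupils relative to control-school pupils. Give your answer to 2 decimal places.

RR ≈ 0.64

risk, intervention-school pupils = 18/100 = 0.1800
risk, control-school pupils = 17/60 = 0.2833
RR = 0.1800 / 0.2833 = 0.64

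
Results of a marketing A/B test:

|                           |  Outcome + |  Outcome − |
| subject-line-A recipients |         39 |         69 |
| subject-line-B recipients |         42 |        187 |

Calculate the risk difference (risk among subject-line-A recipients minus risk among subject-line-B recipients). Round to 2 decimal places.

risk, subject-line-A recipients = 39/108 = 0.3611
risk, subject-line-B recipients = 42/229 = 0.1834
risk difference = 0.3611 − 0.1834 = 0.18

RD: 0.18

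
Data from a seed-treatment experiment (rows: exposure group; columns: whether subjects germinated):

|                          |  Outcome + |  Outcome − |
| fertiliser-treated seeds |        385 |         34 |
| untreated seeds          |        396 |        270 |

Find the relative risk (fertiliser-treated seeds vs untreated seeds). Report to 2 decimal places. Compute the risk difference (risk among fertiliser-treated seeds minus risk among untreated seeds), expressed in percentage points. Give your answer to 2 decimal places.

RR = 1.55; RD = 32.43

risk, fertiliser-treated seeds = 385/419 = 0.9189
risk, untreated seeds = 396/666 = 0.5946
RR = 0.9189 / 0.5946 = 1.55
risk difference = 0.9189 − 0.5946 = 0.3243 → 32.43 percentage points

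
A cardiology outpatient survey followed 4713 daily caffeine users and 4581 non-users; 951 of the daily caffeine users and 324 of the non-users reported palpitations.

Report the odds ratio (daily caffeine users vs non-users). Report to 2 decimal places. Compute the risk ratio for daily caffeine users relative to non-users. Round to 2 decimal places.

OR = 3.32; RR = 2.85

odds, daily caffeine users = 951/3762 = 0.2528
odds, non-users = 324/4257 = 0.0761
OR = 0.2528 / 0.0761 = 3.32
risk, daily caffeine users = 951/4713 = 0.2018
risk, non-users = 324/4581 = 0.0707
RR = 0.2018 / 0.0707 = 2.85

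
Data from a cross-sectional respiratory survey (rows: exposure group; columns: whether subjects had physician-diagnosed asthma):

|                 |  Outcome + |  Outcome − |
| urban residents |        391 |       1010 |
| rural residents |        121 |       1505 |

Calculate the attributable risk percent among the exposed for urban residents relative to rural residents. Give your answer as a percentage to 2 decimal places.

risk, urban residents = 391/1401 = 0.2791
risk, rural residents = 121/1626 = 0.0744
AR% = (0.2791 − 0.0744) / 0.2791 = 0.7334 → 73.34%

73.34%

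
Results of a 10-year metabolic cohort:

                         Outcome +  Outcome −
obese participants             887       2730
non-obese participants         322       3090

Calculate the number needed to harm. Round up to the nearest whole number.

NNH: 7

risk, obese participants = 887/3617 = 0.245231
risk, non-obese participants = 322/3412 = 0.094373
absolute risk difference = 0.150858
1 / 0.150858 = 6.629 → round up → 7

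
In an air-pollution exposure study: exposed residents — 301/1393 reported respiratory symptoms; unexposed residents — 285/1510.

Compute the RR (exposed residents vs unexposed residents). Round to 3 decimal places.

risk, exposed residents = 301/1393 = 0.2161
risk, unexposed residents = 285/1510 = 0.1887
RR = 0.2161 / 0.1887 = 1.145

RR: 1.145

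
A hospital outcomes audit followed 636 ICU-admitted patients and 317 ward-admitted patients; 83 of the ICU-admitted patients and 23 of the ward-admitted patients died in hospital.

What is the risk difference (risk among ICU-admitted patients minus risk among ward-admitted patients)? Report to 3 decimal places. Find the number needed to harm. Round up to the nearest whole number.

risk, ICU-admitted patients = 83/636 = 0.1305
risk, ward-admitted patients = 23/317 = 0.0726
risk difference = 0.1305 − 0.0726 = 0.058
absolute risk difference = 0.057948
1 / 0.057948 = 17.257 → round up → 18

RD = 0.058; NNH = 18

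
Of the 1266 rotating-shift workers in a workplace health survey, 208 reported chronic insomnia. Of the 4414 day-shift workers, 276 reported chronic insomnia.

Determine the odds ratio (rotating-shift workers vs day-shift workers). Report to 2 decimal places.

OR = (208 × 4138) / (1058 × 276) = 860704/292008 ≈ 2.95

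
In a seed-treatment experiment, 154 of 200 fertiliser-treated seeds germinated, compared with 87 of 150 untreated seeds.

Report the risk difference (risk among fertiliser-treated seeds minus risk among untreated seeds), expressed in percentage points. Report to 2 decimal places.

RD ≈ 19.00

risk, fertiliser-treated seeds = 154/200 = 0.7700
risk, untreated seeds = 87/150 = 0.5800
risk difference = 0.7700 − 0.5800 = 0.1900 → 19.00 percentage points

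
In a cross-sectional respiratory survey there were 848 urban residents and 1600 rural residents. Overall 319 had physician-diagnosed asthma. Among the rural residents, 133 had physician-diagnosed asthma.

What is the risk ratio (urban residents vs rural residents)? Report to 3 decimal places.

urban residents with the outcome: 319 − 133 = 186
urban residents without the outcome: 848 − 186 = 662
rural residents without the outcome: 1600 − 133 = 1467
risk, urban residents = 186/848 = 0.2193
risk, rural residents = 133/1600 = 0.0831
RR = 0.2193 / 0.0831 = 2.639

2.639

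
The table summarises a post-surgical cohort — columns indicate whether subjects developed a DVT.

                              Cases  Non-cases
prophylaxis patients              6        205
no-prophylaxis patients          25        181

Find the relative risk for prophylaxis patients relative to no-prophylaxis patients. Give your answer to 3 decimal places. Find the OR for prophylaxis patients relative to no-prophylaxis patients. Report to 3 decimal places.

risk, prophylaxis patients = 6/211 = 0.02844
risk, no-prophylaxis patients = 25/206 = 0.12136
RR = 0.02844 / 0.12136 = 0.234
OR = (6 × 181) / (205 × 25) = 1086/5125 ≈ 0.212

RR = 0.234; OR = 0.212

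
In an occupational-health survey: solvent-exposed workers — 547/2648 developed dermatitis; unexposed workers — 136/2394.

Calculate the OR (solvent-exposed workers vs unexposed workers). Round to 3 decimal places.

OR = (547 × 2258) / (2101 × 136) = 1235126/285736 ≈ 4.323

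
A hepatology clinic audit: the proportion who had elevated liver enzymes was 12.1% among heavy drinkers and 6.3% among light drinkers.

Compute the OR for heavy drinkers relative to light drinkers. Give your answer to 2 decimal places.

odds, heavy drinkers = 0.1210/0.8790 = 0.1377
odds, light drinkers = 0.0630/0.9370 = 0.0672
OR = 0.1377 / 0.0672 = 2.05

2.05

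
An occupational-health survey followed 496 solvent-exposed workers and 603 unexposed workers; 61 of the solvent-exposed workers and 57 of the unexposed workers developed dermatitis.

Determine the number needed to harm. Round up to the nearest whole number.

risk, solvent-exposed workers = 61/496 = 0.122984
risk, unexposed workers = 57/603 = 0.094527
absolute risk difference = 0.028457
1 / 0.028457 = 35.141 → round up → 36

36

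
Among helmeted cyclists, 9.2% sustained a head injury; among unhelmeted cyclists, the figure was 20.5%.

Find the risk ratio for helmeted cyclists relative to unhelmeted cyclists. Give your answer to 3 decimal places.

RR = 0.0920 / 0.2050 = 0.449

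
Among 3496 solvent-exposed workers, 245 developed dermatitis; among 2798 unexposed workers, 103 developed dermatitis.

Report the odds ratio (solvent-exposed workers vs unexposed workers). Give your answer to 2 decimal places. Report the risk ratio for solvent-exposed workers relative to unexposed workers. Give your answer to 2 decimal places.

OR = 1.97; RR = 1.90

odds, solvent-exposed workers = 245/3251 = 0.07536
odds, unexposed workers = 103/2695 = 0.03822
OR = 0.07536 / 0.03822 = 1.97
risk, solvent-exposed workers = 245/3496 = 0.07008
risk, unexposed workers = 103/2798 = 0.03681
RR = 0.07008 / 0.03681 = 1.90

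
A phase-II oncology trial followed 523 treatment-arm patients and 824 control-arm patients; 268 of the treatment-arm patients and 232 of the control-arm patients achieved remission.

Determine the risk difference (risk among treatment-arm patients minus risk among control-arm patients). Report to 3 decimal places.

risk, treatment-arm patients = 268/523 = 0.5124
risk, control-arm patients = 232/824 = 0.2816
risk difference = 0.5124 − 0.2816 = 0.231

0.231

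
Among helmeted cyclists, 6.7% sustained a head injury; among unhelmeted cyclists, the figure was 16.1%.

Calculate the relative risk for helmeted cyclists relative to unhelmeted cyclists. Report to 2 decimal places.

RR = 0.0670 / 0.1610 = 0.42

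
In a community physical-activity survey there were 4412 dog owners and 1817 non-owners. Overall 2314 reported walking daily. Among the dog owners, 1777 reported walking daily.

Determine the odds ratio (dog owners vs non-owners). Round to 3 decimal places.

dog owners without the outcome: 4412 − 1777 = 2635
non-owners with the outcome: 2314 − 1777 = 537
non-owners without the outcome: 1817 − 537 = 1280
OR = (1777 × 1280) / (2635 × 537) = 2274560/1414995 ≈ 1.607

OR ≈ 1.607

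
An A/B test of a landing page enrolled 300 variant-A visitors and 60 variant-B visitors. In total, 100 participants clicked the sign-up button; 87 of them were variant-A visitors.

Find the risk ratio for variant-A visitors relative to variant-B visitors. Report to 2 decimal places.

variant-A visitors without the outcome: 300 − 87 = 213
variant-B visitors with the outcome: 100 − 87 = 13
variant-B visitors without the outcome: 60 − 13 = 47
risk, variant-A visitors = 87/300 = 0.2900
risk, variant-B visitors = 13/60 = 0.2167
RR = 0.2900 / 0.2167 = 1.34

1.34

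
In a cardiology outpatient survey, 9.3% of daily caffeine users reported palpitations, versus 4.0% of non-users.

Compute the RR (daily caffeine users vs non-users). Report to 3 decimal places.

RR = 0.09300 / 0.04000 = 2.325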